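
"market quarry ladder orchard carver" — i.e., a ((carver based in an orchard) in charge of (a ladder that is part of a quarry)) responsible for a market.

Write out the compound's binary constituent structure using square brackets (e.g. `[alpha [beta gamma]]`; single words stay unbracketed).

Whole compound: head "carver" (specifically "quarry ladder orchard carver"), modifier "market".
Inside "quarry ladder orchard carver": head "carver" (specifically "orchard carver"), modifier "quarry ladder".
Inside "quarry ladder": head "ladder", modifier "quarry".
Inside "orchard carver": head "carver", modifier "orchard".
So the structure is [market [[quarry ladder] [orchard carver]]].

[market [[quarry ladder] [orchard carver]]]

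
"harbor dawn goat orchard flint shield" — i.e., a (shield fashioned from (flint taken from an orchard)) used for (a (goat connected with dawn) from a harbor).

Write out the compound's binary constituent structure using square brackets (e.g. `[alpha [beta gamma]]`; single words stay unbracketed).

Overall it is a kind of shield (specifically "orchard flint shield"); the modifier is "harbor dawn goat".
Within "harbor dawn goat", the head is "goat" (specifically "dawn goat") and the modifier is "harbor".
Within "dawn goat", the head is "goat" and the modifier is "dawn".
Within "orchard flint shield", the head is "shield" and the modifier is "orchard flint".
Within "orchard flint", the head is "flint" and the modifier is "orchard".
Putting it together: [[harbor [dawn goat]] [[orchard flint] shield]].

[[harbor [dawn goat]] [[orchard flint] shield]]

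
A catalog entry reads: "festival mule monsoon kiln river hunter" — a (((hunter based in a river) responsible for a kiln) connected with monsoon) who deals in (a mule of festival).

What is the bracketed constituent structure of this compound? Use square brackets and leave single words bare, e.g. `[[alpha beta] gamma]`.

Overall it is a kind of hunter (specifically "monsoon kiln river hunter"); the modifier is "festival mule".
Inside "festival mule": head "mule", modifier "festival".
Inside "monsoon kiln river hunter": head "hunter" (specifically "kiln river hunter"), modifier "monsoon".
Inside "kiln river hunter": head "hunter" (specifically "river hunter"), modifier "kiln".
Inside "river hunter": head "hunter", modifier "river".
So the structure is [[festival mule] [monsoon [kiln [river hunter]]]].

[[festival mule] [monsoon [kiln [river hunter]]]]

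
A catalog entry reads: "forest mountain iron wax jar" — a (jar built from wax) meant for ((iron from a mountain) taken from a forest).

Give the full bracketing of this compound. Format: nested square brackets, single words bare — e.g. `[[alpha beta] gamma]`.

[[forest [mountain iron]] [wax jar]]

Overall it is a kind of jar (specifically "wax jar"); the modifier is "forest mountain iron".
Inside "forest mountain iron": head "iron" (specifically "mountain iron"), modifier "forest".
Inside "mountain iron": head "iron", modifier "mountain".
Inside "wax jar": head "jar", modifier "wax".
Assembled: [[forest [mountain iron]] [wax jar]].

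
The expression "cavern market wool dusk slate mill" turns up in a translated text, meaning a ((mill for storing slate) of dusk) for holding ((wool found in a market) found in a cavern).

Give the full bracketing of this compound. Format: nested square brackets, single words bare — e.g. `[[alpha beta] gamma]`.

[[cavern [market wool]] [dusk [slate mill]]]

The outermost head in the paraphrase is "mill" (specifically "dusk slate mill"), modified by "cavern market wool".
Within "cavern market wool", the head is "wool" (specifically "market wool") and the modifier is "cavern".
Within "market wool", the head is "wool" and the modifier is "market".
Within "dusk slate mill", the head is "mill" (specifically "slate mill") and the modifier is "dusk".
Within "slate mill", the head is "mill" and the modifier is "slate".
Putting it together: [[cavern [market wool]] [dusk [slate mill]]].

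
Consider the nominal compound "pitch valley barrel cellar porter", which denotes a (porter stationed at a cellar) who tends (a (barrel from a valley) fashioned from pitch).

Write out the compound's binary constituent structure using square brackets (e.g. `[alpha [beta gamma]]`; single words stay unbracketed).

The outermost head in the paraphrase is "porter" (specifically "cellar porter"), modified by "pitch valley barrel".
Inside "pitch valley barrel": head "barrel" (specifically "valley barrel"), modifier "pitch".
Inside "valley barrel": head "barrel", modifier "valley".
Inside "cellar porter": head "porter", modifier "cellar".
Assembled: [[pitch [valley barrel]] [cellar porter]].

[[pitch [valley barrel]] [cellar porter]]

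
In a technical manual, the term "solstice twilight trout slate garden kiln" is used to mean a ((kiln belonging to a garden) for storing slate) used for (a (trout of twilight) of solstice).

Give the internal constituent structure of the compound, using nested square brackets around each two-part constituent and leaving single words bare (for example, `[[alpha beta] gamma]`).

[[solstice [twilight trout]] [slate [garden kiln]]]

Whole compound: head "kiln" (specifically "slate garden kiln"), modifier "solstice twilight trout".
Within "solstice twilight trout", the head is "trout" (specifically "twilight trout") and the modifier is "solstice".
Within "twilight trout", the head is "trout" and the modifier is "twilight".
Within "slate garden kiln", the head is "kiln" (specifically "garden kiln") and the modifier is "slate".
Within "garden kiln", the head is "kiln" and the modifier is "garden".
Assembled: [[solstice [twilight trout]] [slate [garden kiln]]].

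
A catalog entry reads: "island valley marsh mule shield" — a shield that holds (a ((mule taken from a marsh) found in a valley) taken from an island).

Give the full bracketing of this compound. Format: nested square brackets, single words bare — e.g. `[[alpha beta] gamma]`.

At the top level: head "shield"; modifier "island valley marsh mule".
Within "island valley marsh mule", the head is "mule" (specifically "valley marsh mule") and the modifier is "island".
Within "valley marsh mule", the head is "mule" (specifically "marsh mule") and the modifier is "valley".
Within "marsh mule", the head is "mule" and the modifier is "marsh".
Putting it together: [[island [valley [marsh mule]]] shield].

[[island [valley [marsh mule]]] shield]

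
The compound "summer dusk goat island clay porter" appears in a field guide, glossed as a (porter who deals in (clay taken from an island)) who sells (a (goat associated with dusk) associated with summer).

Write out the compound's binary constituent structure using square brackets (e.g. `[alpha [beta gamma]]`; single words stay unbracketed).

Whole compound: head "porter" (specifically "island clay porter"), modifier "summer dusk goat".
Within "summer dusk goat", the head is "goat" (specifically "dusk goat") and the modifier is "summer".
Within "dusk goat", the head is "goat" and the modifier is "dusk".
Within "island clay porter", the head is "porter" and the modifier is "island clay".
Within "island clay", the head is "clay" and the modifier is "island".
Putting it together: [[summer [dusk goat]] [[island clay] porter]].

[[summer [dusk goat]] [[island clay] porter]]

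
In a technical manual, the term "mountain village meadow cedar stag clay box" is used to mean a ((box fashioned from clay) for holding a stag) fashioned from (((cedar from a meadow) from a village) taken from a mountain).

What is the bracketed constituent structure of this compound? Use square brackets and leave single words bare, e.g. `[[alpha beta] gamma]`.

At the top level: head "box" (specifically "stag clay box"); modifier "mountain village meadow cedar".
"mountain village meadow cedar" → head "cedar" (specifically "village meadow cedar"), modifier "mountain".
"village meadow cedar" → head "cedar" (specifically "meadow cedar"), modifier "village".
"meadow cedar" → head "cedar", modifier "meadow".
"stag clay box" → head "box" (specifically "clay box"), modifier "stag".
"clay box" → head "box", modifier "clay".
So the structure is [[mountain [village [meadow cedar]]] [stag [clay box]]].

[[mountain [village [meadow cedar]]] [stag [clay box]]]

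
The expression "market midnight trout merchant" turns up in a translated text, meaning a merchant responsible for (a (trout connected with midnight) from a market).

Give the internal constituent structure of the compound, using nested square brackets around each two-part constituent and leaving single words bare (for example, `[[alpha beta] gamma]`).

Overall it is a kind of merchant; the modifier is "market midnight trout".
"market midnight trout" → head "trout" (specifically "midnight trout"), modifier "market".
"midnight trout" → head "trout", modifier "midnight".
Assembled: [[market [midnight trout]] merchant].

[[market [midnight trout]] merchant]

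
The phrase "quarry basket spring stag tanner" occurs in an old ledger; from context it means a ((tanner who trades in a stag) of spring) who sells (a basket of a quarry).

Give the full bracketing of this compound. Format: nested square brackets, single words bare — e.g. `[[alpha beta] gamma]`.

Whole compound: head "tanner" (specifically "spring stag tanner"), modifier "quarry basket".
Inside "quarry basket": head "basket", modifier "quarry".
Inside "spring stag tanner": head "tanner" (specifically "stag tanner"), modifier "spring".
Inside "stag tanner": head "tanner", modifier "stag".
So the structure is [[quarry basket] [spring [stag tanner]]].

[[quarry basket] [spring [stag tanner]]]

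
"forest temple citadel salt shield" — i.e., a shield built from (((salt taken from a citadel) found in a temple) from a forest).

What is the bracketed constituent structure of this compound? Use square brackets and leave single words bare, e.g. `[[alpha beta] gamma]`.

[[forest [temple [citadel salt]]] shield]

The outermost head in the paraphrase is "shield", modified by "forest temple citadel salt".
Within "forest temple citadel salt", the head is "salt" (specifically "temple citadel salt") and the modifier is "forest".
Within "temple citadel salt", the head is "salt" (specifically "citadel salt") and the modifier is "temple".
Within "citadel salt", the head is "salt" and the modifier is "citadel".
Assembled: [[forest [temple [citadel salt]]] shield].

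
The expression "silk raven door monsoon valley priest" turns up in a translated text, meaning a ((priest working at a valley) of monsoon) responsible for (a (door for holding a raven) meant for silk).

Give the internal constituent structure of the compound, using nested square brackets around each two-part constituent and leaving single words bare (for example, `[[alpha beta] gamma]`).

At the top level: head "priest" (specifically "monsoon valley priest"); modifier "silk raven door".
Inside "silk raven door": head "door" (specifically "raven door"), modifier "silk".
Inside "raven door": head "door", modifier "raven".
Inside "monsoon valley priest": head "priest" (specifically "valley priest"), modifier "monsoon".
Inside "valley priest": head "priest", modifier "valley".
So the structure is [[silk [raven door]] [monsoon [valley priest]]].

[[silk [raven door]] [monsoon [valley priest]]]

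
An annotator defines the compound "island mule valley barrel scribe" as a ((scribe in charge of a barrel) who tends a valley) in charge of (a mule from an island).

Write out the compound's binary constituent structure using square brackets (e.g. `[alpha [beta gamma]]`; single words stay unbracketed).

Overall it is a kind of scribe (specifically "valley barrel scribe"); the modifier is "island mule".
Within "island mule", the head is "mule" and the modifier is "island".
Within "valley barrel scribe", the head is "scribe" (specifically "barrel scribe") and the modifier is "valley".
Within "barrel scribe", the head is "scribe" and the modifier is "barrel".
Putting it together: [[island mule] [valley [barrel scribe]]].

[[island mule] [valley [barrel scribe]]]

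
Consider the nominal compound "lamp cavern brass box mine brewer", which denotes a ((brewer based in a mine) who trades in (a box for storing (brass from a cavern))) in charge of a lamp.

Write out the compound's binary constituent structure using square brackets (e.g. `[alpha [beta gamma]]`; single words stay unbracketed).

The outermost head in the paraphrase is "brewer" (specifically "cavern brass box mine brewer"), modified by "lamp".
Inside "cavern brass box mine brewer": head "brewer" (specifically "mine brewer"), modifier "cavern brass box".
Inside "cavern brass box": head "box", modifier "cavern brass".
Inside "cavern brass": head "brass", modifier "cavern".
Inside "mine brewer": head "brewer", modifier "mine".
Assembled: [lamp [[[cavern brass] box] [mine brewer]]].

[lamp [[[cavern brass] box] [mine brewer]]]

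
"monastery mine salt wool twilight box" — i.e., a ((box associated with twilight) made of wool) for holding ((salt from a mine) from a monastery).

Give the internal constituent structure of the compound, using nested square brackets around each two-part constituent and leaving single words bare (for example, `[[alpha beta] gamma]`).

[[monastery [mine salt]] [wool [twilight box]]]

The outermost head in the paraphrase is "box" (specifically "wool twilight box"), modified by "monastery mine salt".
Within "monastery mine salt", the head is "salt" (specifically "mine salt") and the modifier is "monastery".
Within "mine salt", the head is "salt" and the modifier is "mine".
Within "wool twilight box", the head is "box" (specifically "twilight box") and the modifier is "wool".
Within "twilight box", the head is "box" and the modifier is "twilight".
Putting it together: [[monastery [mine salt]] [wool [twilight box]]].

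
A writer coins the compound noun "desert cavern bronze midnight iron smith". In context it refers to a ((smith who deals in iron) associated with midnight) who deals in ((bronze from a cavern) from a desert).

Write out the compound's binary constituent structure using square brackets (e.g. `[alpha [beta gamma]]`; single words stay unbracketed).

[[desert [cavern bronze]] [midnight [iron smith]]]

At the top level: head "smith" (specifically "midnight iron smith"); modifier "desert cavern bronze".
Within "desert cavern bronze", the head is "bronze" (specifically "cavern bronze") and the modifier is "desert".
Within "cavern bronze", the head is "bronze" and the modifier is "cavern".
Within "midnight iron smith", the head is "smith" (specifically "iron smith") and the modifier is "midnight".
Within "iron smith", the head is "smith" and the modifier is "iron".
So the structure is [[desert [cavern bronze]] [midnight [iron smith]]].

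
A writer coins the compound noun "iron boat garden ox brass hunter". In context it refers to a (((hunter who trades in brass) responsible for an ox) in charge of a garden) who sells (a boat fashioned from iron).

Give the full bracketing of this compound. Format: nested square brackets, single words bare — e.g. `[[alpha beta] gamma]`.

[[iron boat] [garden [ox [brass hunter]]]]

Whole compound: head "hunter" (specifically "garden ox brass hunter"), modifier "iron boat".
Inside "iron boat": head "boat", modifier "iron".
Inside "garden ox brass hunter": head "hunter" (specifically "ox brass hunter"), modifier "garden".
Inside "ox brass hunter": head "hunter" (specifically "brass hunter"), modifier "ox".
Inside "brass hunter": head "hunter", modifier "brass".
So the structure is [[iron boat] [garden [ox [brass hunter]]]].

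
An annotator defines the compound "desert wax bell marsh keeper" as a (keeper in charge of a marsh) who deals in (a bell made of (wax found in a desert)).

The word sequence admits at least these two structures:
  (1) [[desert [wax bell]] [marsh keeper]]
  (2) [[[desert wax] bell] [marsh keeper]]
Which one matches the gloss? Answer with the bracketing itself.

[[[desert wax] bell] [marsh keeper]]

The paraphrase's head is the "keeper" part ("marsh keeper"); its modifier is "desert wax bell".
That top-level split, carried through the inner groups, gives [[[desert wax] bell] [marsh keeper]].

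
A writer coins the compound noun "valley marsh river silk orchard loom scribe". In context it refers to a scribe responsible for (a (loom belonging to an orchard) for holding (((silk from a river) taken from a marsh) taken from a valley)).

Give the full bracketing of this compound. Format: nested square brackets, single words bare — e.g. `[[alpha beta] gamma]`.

Whole compound: head "scribe", modifier "valley marsh river silk orchard loom".
Inside "valley marsh river silk orchard loom": head "loom" (specifically "orchard loom"), modifier "valley marsh river silk".
Inside "valley marsh river silk": head "silk" (specifically "marsh river silk"), modifier "valley".
Inside "marsh river silk": head "silk" (specifically "river silk"), modifier "marsh".
Inside "river silk": head "silk", modifier "river".
Inside "orchard loom": head "loom", modifier "orchard".
Putting it together: [[[valley [marsh [river silk]]] [orchard loom]] scribe].

[[[valley [marsh [river silk]]] [orchard loom]] scribe]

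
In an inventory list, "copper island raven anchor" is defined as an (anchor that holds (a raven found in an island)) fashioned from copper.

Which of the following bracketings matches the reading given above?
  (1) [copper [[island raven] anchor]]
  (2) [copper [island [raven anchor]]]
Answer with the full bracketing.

[copper [[island raven] anchor]]

The paraphrase's head is the "anchor" part ("island raven anchor"); its modifier is "copper".
That top-level split, carried through the inner groups, gives [copper [[island raven] anchor]].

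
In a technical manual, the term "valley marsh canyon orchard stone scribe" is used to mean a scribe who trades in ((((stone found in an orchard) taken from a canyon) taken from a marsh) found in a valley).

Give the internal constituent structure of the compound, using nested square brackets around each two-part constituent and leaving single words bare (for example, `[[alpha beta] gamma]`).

Overall it is a kind of scribe; the modifier is "valley marsh canyon orchard stone".
Within "valley marsh canyon orchard stone", the head is "stone" (specifically "marsh canyon orchard stone") and the modifier is "valley".
Within "marsh canyon orchard stone", the head is "stone" (specifically "canyon orchard stone") and the modifier is "marsh".
Within "canyon orchard stone", the head is "stone" (specifically "orchard stone") and the modifier is "canyon".
Within "orchard stone", the head is "stone" and the modifier is "orchard".
So the structure is [[valley [marsh [canyon [orchard stone]]]] scribe].

[[valley [marsh [canyon [orchard stone]]]] scribe]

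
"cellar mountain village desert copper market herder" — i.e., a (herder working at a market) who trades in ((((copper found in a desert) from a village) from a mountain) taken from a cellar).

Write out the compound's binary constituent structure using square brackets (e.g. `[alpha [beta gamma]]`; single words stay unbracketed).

Overall it is a kind of herder (specifically "market herder"); the modifier is "cellar mountain village desert copper".
Inside "cellar mountain village desert copper": head "copper" (specifically "mountain village desert copper"), modifier "cellar".
Inside "mountain village desert copper": head "copper" (specifically "village desert copper"), modifier "mountain".
Inside "village desert copper": head "copper" (specifically "desert copper"), modifier "village".
Inside "desert copper": head "copper", modifier "desert".
Inside "market herder": head "herder", modifier "market".
Assembled: [[cellar [mountain [village [desert copper]]]] [market herder]].

[[cellar [mountain [village [desert copper]]]] [market herder]]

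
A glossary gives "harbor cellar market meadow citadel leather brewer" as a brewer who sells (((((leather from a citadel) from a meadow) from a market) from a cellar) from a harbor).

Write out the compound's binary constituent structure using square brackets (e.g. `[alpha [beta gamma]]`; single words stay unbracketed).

Whole compound: head "brewer", modifier "harbor cellar market meadow citadel leather".
"harbor cellar market meadow citadel leather" → head "leather" (specifically "cellar market meadow citadel leather"), modifier "harbor".
"cellar market meadow citadel leather" → head "leather" (specifically "market meadow citadel leather"), modifier "cellar".
"market meadow citadel leather" → head "leather" (specifically "meadow citadel leather"), modifier "market".
"meadow citadel leather" → head "leather" (specifically "citadel leather"), modifier "meadow".
"citadel leather" → head "leather", modifier "citadel".
Assembled: [[harbor [cellar [market [meadow [citadel leather]]]]] brewer].

[[harbor [cellar [market [meadow [citadel leather]]]]] brewer]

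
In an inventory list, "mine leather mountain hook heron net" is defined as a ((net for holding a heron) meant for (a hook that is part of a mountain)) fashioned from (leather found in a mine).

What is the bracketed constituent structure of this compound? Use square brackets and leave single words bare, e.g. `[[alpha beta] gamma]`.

[[mine leather] [[mountain hook] [heron net]]]

Overall it is a kind of net (specifically "mountain hook heron net"); the modifier is "mine leather".
Inside "mine leather": head "leather", modifier "mine".
Inside "mountain hook heron net": head "net" (specifically "heron net"), modifier "mountain hook".
Inside "mountain hook": head "hook", modifier "mountain".
Inside "heron net": head "net", modifier "heron".
Putting it together: [[mine leather] [[mountain hook] [heron net]]].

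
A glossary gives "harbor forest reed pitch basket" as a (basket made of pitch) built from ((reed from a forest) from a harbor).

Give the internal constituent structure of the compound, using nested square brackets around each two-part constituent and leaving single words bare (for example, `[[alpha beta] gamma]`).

Whole compound: head "basket" (specifically "pitch basket"), modifier "harbor forest reed".
Inside "harbor forest reed": head "reed" (specifically "forest reed"), modifier "harbor".
Inside "forest reed": head "reed", modifier "forest".
Inside "pitch basket": head "basket", modifier "pitch".
Putting it together: [[harbor [forest reed]] [pitch basket]].

[[harbor [forest reed]] [pitch basket]]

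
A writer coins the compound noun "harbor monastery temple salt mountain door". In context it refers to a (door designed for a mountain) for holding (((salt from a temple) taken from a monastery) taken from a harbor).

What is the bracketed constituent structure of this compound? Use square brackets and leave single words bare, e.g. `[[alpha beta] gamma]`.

[[harbor [monastery [temple salt]]] [mountain door]]

At the top level: head "door" (specifically "mountain door"); modifier "harbor monastery temple salt".
Inside "harbor monastery temple salt": head "salt" (specifically "monastery temple salt"), modifier "harbor".
Inside "monastery temple salt": head "salt" (specifically "temple salt"), modifier "monastery".
Inside "temple salt": head "salt", modifier "temple".
Inside "mountain door": head "door", modifier "mountain".
Assembled: [[harbor [monastery [temple salt]]] [mountain door]].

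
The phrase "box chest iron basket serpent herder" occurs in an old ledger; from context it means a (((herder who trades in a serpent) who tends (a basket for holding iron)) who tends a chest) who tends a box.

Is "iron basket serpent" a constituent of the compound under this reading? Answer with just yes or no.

no

The top-level split is [box] [chest iron basket serpent herder]; the full structure is [box [chest [[iron basket] [serpent herder]]]].
"iron basket serpent" straddles a constituent boundary, so it is not a single unit.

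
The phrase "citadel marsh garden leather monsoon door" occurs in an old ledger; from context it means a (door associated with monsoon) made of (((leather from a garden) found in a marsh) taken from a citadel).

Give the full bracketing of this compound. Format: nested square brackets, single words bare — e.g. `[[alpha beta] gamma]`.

[[citadel [marsh [garden leather]]] [monsoon door]]

Overall it is a kind of door (specifically "monsoon door"); the modifier is "citadel marsh garden leather".
Inside "citadel marsh garden leather": head "leather" (specifically "marsh garden leather"), modifier "citadel".
Inside "marsh garden leather": head "leather" (specifically "garden leather"), modifier "marsh".
Inside "garden leather": head "leather", modifier "garden".
Inside "monsoon door": head "door", modifier "monsoon".
So the structure is [[citadel [marsh [garden leather]]] [monsoon door]].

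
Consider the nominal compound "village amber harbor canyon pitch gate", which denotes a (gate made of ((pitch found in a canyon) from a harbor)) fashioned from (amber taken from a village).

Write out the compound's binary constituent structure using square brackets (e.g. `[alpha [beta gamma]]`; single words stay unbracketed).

[[village amber] [[harbor [canyon pitch]] gate]]

Whole compound: head "gate" (specifically "harbor canyon pitch gate"), modifier "village amber".
Within "village amber", the head is "amber" and the modifier is "village".
Within "harbor canyon pitch gate", the head is "gate" and the modifier is "harbor canyon pitch".
Within "harbor canyon pitch", the head is "pitch" (specifically "canyon pitch") and the modifier is "harbor".
Within "canyon pitch", the head is "pitch" and the modifier is "canyon".
Assembled: [[village amber] [[harbor [canyon pitch]] gate]].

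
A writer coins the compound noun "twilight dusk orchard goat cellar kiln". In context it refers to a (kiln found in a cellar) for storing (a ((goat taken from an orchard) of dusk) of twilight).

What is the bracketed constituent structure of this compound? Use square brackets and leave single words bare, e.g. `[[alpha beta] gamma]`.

The outermost head in the paraphrase is "kiln" (specifically "cellar kiln"), modified by "twilight dusk orchard goat".
Within "twilight dusk orchard goat", the head is "goat" (specifically "dusk orchard goat") and the modifier is "twilight".
Within "dusk orchard goat", the head is "goat" (specifically "orchard goat") and the modifier is "dusk".
Within "orchard goat", the head is "goat" and the modifier is "orchard".
Within "cellar kiln", the head is "kiln" and the modifier is "cellar".
Putting it together: [[twilight [dusk [orchard goat]]] [cellar kiln]].

[[twilight [dusk [orchard goat]]] [cellar kiln]]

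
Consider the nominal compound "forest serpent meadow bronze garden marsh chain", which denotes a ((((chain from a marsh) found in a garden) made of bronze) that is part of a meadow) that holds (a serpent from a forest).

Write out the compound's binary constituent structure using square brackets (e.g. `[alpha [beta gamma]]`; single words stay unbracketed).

Overall it is a kind of chain (specifically "meadow bronze garden marsh chain"); the modifier is "forest serpent".
Within "forest serpent", the head is "serpent" and the modifier is "forest".
Within "meadow bronze garden marsh chain", the head is "chain" (specifically "bronze garden marsh chain") and the modifier is "meadow".
Within "bronze garden marsh chain", the head is "chain" (specifically "garden marsh chain") and the modifier is "bronze".
Within "garden marsh chain", the head is "chain" (specifically "marsh chain") and the modifier is "garden".
Within "marsh chain", the head is "chain" and the modifier is "marsh".
Assembled: [[forest serpent] [meadow [bronze [garden [marsh chain]]]]].

[[forest serpent] [meadow [bronze [garden [marsh chain]]]]]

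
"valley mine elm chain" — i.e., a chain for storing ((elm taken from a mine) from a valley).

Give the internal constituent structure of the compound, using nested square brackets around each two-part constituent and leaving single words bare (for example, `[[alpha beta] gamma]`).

[[valley [mine elm]] chain]

Whole compound: head "chain", modifier "valley mine elm".
Within "valley mine elm", the head is "elm" (specifically "mine elm") and the modifier is "valley".
Within "mine elm", the head is "elm" and the modifier is "mine".
Assembled: [[valley [mine elm]] chain].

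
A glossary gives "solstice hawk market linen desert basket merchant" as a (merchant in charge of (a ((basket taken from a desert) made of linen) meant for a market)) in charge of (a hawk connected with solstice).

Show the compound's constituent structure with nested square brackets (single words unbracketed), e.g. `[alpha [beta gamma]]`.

Overall it is a kind of merchant (specifically "market linen desert basket merchant"); the modifier is "solstice hawk".
Within "solstice hawk", the head is "hawk" and the modifier is "solstice".
Within "market linen desert basket merchant", the head is "merchant" and the modifier is "market linen desert basket".
Within "market linen desert basket", the head is "basket" (specifically "linen desert basket") and the modifier is "market".
Within "linen desert basket", the head is "basket" (specifically "desert basket") and the modifier is "linen".
Within "desert basket", the head is "basket" and the modifier is "desert".
Putting it together: [[solstice hawk] [[market [linen [desert basket]]] merchant]].

[[solstice hawk] [[market [linen [desert basket]]] merchant]]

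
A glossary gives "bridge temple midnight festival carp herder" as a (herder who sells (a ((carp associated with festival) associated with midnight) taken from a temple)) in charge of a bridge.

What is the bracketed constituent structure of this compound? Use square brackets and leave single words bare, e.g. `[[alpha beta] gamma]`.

Whole compound: head "herder" (specifically "temple midnight festival carp herder"), modifier "bridge".
"temple midnight festival carp herder" → head "herder", modifier "temple midnight festival carp".
"temple midnight festival carp" → head "carp" (specifically "midnight festival carp"), modifier "temple".
"midnight festival carp" → head "carp" (specifically "festival carp"), modifier "midnight".
"festival carp" → head "carp", modifier "festival".
Assembled: [bridge [[temple [midnight [festival carp]]] herder]].

[bridge [[temple [midnight [festival carp]]] herder]]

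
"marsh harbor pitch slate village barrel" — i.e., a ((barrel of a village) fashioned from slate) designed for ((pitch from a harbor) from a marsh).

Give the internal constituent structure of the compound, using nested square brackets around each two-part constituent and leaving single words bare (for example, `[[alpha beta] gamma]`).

[[marsh [harbor pitch]] [slate [village barrel]]]

Whole compound: head "barrel" (specifically "slate village barrel"), modifier "marsh harbor pitch".
Inside "marsh harbor pitch": head "pitch" (specifically "harbor pitch"), modifier "marsh".
Inside "harbor pitch": head "pitch", modifier "harbor".
Inside "slate village barrel": head "barrel" (specifically "village barrel"), modifier "slate".
Inside "village barrel": head "barrel", modifier "village".
So the structure is [[marsh [harbor pitch]] [slate [village barrel]]].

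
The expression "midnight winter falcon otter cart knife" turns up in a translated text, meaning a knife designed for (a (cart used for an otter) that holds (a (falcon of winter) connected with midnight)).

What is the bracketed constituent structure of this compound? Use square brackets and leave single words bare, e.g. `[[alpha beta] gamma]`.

[[[midnight [winter falcon]] [otter cart]] knife]

Whole compound: head "knife", modifier "midnight winter falcon otter cart".
Inside "midnight winter falcon otter cart": head "cart" (specifically "otter cart"), modifier "midnight winter falcon".
Inside "midnight winter falcon": head "falcon" (specifically "winter falcon"), modifier "midnight".
Inside "winter falcon": head "falcon", modifier "winter".
Inside "otter cart": head "cart", modifier "otter".
Assembled: [[[midnight [winter falcon]] [otter cart]] knife].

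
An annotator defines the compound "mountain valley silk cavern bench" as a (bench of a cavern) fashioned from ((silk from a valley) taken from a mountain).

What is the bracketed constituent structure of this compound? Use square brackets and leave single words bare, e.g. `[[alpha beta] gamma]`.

At the top level: head "bench" (specifically "cavern bench"); modifier "mountain valley silk".
"mountain valley silk" → head "silk" (specifically "valley silk"), modifier "mountain".
"valley silk" → head "silk", modifier "valley".
"cavern bench" → head "bench", modifier "cavern".
Assembled: [[mountain [valley silk]] [cavern bench]].

[[mountain [valley silk]] [cavern bench]]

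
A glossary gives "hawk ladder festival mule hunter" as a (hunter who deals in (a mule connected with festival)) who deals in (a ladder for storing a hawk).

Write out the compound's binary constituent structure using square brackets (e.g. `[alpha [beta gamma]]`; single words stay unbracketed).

[[hawk ladder] [[festival mule] hunter]]

Whole compound: head "hunter" (specifically "festival mule hunter"), modifier "hawk ladder".
Inside "hawk ladder": head "ladder", modifier "hawk".
Inside "festival mule hunter": head "hunter", modifier "festival mule".
Inside "festival mule": head "mule", modifier "festival".
So the structure is [[hawk ladder] [[festival mule] hunter]].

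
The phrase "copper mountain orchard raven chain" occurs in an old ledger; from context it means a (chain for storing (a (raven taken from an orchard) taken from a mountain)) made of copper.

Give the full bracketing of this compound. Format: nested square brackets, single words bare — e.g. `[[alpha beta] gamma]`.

[copper [[mountain [orchard raven]] chain]]

At the top level: head "chain" (specifically "mountain orchard raven chain"); modifier "copper".
Inside "mountain orchard raven chain": head "chain", modifier "mountain orchard raven".
Inside "mountain orchard raven": head "raven" (specifically "orchard raven"), modifier "mountain".
Inside "orchard raven": head "raven", modifier "orchard".
Putting it together: [copper [[mountain [orchard raven]] chain]].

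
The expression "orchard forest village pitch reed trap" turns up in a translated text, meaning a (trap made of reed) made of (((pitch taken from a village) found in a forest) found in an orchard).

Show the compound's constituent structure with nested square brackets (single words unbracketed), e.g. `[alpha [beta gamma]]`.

[[orchard [forest [village pitch]]] [reed trap]]

Whole compound: head "trap" (specifically "reed trap"), modifier "orchard forest village pitch".
Inside "orchard forest village pitch": head "pitch" (specifically "forest village pitch"), modifier "orchard".
Inside "forest village pitch": head "pitch" (specifically "village pitch"), modifier "forest".
Inside "village pitch": head "pitch", modifier "village".
Inside "reed trap": head "trap", modifier "reed".
Assembled: [[orchard [forest [village pitch]]] [reed trap]].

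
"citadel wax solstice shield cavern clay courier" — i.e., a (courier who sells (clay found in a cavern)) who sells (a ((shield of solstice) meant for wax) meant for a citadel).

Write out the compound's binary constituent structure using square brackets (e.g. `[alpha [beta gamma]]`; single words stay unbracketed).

[[citadel [wax [solstice shield]]] [[cavern clay] courier]]

Overall it is a kind of courier (specifically "cavern clay courier"); the modifier is "citadel wax solstice shield".
"citadel wax solstice shield" → head "shield" (specifically "wax solstice shield"), modifier "citadel".
"wax solstice shield" → head "shield" (specifically "solstice shield"), modifier "wax".
"solstice shield" → head "shield", modifier "solstice".
"cavern clay courier" → head "courier", modifier "cavern clay".
"cavern clay" → head "clay", modifier "cavern".
So the structure is [[citadel [wax [solstice shield]]] [[cavern clay] courier]].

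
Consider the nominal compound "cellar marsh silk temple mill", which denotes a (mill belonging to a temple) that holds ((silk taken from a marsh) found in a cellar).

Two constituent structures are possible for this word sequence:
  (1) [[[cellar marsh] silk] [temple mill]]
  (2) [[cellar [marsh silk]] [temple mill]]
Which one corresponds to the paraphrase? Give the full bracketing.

[[cellar [marsh silk]] [temple mill]]

The paraphrase's head is the "mill" part ("temple mill"); its modifier is "cellar marsh silk".
That top-level split, carried through the inner groups, gives [[cellar [marsh silk]] [temple mill]].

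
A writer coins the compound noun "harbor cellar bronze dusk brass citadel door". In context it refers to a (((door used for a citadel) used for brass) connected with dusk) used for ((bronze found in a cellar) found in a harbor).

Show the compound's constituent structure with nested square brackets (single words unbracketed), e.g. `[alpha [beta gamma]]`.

[[harbor [cellar bronze]] [dusk [brass [citadel door]]]]

The outermost head in the paraphrase is "door" (specifically "dusk brass citadel door"), modified by "harbor cellar bronze".
"harbor cellar bronze" → head "bronze" (specifically "cellar bronze"), modifier "harbor".
"cellar bronze" → head "bronze", modifier "cellar".
"dusk brass citadel door" → head "door" (specifically "brass citadel door"), modifier "dusk".
"brass citadel door" → head "door" (specifically "citadel door"), modifier "brass".
"citadel door" → head "door", modifier "citadel".
So the structure is [[harbor [cellar bronze]] [dusk [brass [citadel door]]]].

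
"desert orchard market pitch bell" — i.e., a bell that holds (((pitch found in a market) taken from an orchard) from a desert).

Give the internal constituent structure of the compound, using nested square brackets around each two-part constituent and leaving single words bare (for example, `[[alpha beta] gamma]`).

Overall it is a kind of bell; the modifier is "desert orchard market pitch".
Inside "desert orchard market pitch": head "pitch" (specifically "orchard market pitch"), modifier "desert".
Inside "orchard market pitch": head "pitch" (specifically "market pitch"), modifier "orchard".
Inside "market pitch": head "pitch", modifier "market".
Putting it together: [[desert [orchard [market pitch]]] bell].

[[desert [orchard [market pitch]]] bell]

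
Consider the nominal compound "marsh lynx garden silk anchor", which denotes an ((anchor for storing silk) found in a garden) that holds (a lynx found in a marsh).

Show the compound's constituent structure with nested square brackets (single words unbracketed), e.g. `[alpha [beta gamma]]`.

[[marsh lynx] [garden [silk anchor]]]

Whole compound: head "anchor" (specifically "garden silk anchor"), modifier "marsh lynx".
Inside "marsh lynx": head "lynx", modifier "marsh".
Inside "garden silk anchor": head "anchor" (specifically "silk anchor"), modifier "garden".
Inside "silk anchor": head "anchor", modifier "silk".
So the structure is [[marsh lynx] [garden [silk anchor]]].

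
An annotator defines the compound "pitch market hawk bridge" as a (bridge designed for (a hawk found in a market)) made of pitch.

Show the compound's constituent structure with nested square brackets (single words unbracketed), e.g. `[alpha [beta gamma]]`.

[pitch [[market hawk] bridge]]

At the top level: head "bridge" (specifically "market hawk bridge"); modifier "pitch".
Inside "market hawk bridge": head "bridge", modifier "market hawk".
Inside "market hawk": head "hawk", modifier "market".
Assembled: [pitch [[market hawk] bridge]].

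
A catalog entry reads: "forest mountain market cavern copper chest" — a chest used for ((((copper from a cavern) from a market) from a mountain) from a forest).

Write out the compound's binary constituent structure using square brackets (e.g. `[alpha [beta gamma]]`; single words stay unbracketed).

Whole compound: head "chest", modifier "forest mountain market cavern copper".
Inside "forest mountain market cavern copper": head "copper" (specifically "mountain market cavern copper"), modifier "forest".
Inside "mountain market cavern copper": head "copper" (specifically "market cavern copper"), modifier "mountain".
Inside "market cavern copper": head "copper" (specifically "cavern copper"), modifier "market".
Inside "cavern copper": head "copper", modifier "cavern".
Assembled: [[forest [mountain [market [cavern copper]]]] chest].

[[forest [mountain [market [cavern copper]]]] chest]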